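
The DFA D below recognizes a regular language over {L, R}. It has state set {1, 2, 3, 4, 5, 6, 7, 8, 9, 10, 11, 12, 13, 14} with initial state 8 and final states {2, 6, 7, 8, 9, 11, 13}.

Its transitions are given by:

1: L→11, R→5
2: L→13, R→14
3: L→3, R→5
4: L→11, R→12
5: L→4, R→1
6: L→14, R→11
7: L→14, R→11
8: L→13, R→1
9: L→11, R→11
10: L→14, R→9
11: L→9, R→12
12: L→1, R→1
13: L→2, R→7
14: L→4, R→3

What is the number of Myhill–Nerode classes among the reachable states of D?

Reachable states from the start: {1,2,3,4,5,7,8,9,11,12,13,14}. Unreachable: {6,10} — drop them.
Start with accepting vs non-accepting: {2,7,8,9,11,13} | {1,3,4,5,12,14}.
On input L, block {2,7,8,9,11,13} splits into {2,8,9,11,13} and {7}.
On input R, block {2,8,9,11,13} splits into {2,8,11} and {9} and {13}.
Refine {2,8,11} on symbol L: members go to different blocks, giving {2,8} and {11}.
Refine {1,3,4,5,12,14} on symbol L: members go to different blocks, giving {3,5,12,14} and {1,4}.
Refine {2,8} on symbol R: members go to different blocks, giving {2} and {8}.
Split {3,5,12,14} by δ(·,L) → {5,12,14} and {3}.
Refine {5,12,14} on symbol R: members go to different blocks, giving {5,12} and {14}.
The partition is now stable with 10 blocks: {2} | {5,12} | {7} | {9} | {13} | {11} | {1,4} | {8} | {3} | {14}.

10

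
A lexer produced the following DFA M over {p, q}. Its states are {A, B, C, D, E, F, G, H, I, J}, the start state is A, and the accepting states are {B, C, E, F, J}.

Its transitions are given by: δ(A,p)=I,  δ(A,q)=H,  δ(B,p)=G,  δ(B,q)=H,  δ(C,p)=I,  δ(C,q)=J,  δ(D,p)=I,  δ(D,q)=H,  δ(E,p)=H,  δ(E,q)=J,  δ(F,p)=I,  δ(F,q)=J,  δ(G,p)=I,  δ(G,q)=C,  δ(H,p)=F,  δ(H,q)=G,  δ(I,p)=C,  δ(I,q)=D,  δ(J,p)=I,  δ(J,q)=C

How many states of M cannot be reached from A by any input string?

No path from A leads to B, E; the other 8 states are all reachable.

2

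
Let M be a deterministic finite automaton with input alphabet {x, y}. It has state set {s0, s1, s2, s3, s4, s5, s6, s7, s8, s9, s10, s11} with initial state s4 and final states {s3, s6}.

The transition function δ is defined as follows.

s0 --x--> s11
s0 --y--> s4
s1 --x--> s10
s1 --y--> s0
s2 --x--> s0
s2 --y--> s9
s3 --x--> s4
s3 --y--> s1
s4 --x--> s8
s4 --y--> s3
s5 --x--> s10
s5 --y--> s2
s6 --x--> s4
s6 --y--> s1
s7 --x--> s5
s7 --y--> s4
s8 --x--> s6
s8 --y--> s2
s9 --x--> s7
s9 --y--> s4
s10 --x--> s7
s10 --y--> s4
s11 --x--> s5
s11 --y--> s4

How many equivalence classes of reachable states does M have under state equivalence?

7

All states are reachable from the start state.
Initial partition by acceptance: {s3,s6} | {s0,s1,s2,s4,s5,s7,s8,s9,s10,s11}.
On input x, block {s0,s1,s2,s4,s5,s7,s8,s9,s10,s11} splits into {s0,s1,s2,s4,s5,s7,s9,s10,s11} and {s8}.
Refine {s0,s1,s2,s4,s5,s7,s9,s10,s11} on symbol x: members go to different blocks, giving {s0,s1,s2,s5,s7,s9,s10,s11} and {s4}.
Split {s0,s1,s2,s5,s7,s9,s10,s11} by δ(·,y) → {s0,s7,s9,s10,s11} and {s1,s2,s5}.
Split {s0,s7,s9,s10,s11} by δ(·,x) → {s0,s9,s10} and {s7,s11}.
On input y, block {s1,s2,s5} splits into {s1,s2} and {s5}.
Stable partition: {s3,s6} | {s0,s9,s10} | {s8} | {s4} | {s1,s2} | {s7,s11} | {s5} — 7 equivalence classes.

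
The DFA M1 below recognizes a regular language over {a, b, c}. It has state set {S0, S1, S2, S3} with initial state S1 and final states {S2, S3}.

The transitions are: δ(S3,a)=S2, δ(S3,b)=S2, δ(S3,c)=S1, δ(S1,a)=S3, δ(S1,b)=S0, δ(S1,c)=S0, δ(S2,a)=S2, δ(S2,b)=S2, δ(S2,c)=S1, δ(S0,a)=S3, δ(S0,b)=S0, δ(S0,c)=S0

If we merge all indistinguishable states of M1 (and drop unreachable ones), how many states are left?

2

Every state is reachable, so we keep all 4.
Initial partition by acceptance: {S2,S3} | {S0,S1}.
The partition is now stable with 2 blocks: {S2,S3} | {S0,S1}.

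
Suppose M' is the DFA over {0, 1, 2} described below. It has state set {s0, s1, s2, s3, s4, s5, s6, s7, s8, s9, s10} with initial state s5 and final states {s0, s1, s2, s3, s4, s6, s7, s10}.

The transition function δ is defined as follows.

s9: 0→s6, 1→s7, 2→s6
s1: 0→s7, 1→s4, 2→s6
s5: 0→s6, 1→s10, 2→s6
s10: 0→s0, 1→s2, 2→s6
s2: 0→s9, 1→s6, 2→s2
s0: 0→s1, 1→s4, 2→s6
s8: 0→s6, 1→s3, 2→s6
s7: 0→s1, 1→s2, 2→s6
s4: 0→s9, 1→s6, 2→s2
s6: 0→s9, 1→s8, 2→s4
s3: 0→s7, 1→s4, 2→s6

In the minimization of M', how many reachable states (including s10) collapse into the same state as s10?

P0 = {s0,s1,s2,s3,s4,s6,s7,s10} | {s5,s8,s9}.
Split {s0,s1,s2,s3,s4,s6,s7,s10} by δ(·,0) → {s0,s1,s3,s7,s10} and {s2,s4,s6}.
Refine {s2,s4,s6} on symbol 1: members go to different blocks, giving {s2,s4} and {s6}.
Stable partition: {s0,s1,s3,s7,s10} | {s5,s8,s9} | {s2,s4} | {s6} — 4 equivalence classes.
The equivalence class containing s10 is {s0,s1,s3,s7,s10}, of size 5.

5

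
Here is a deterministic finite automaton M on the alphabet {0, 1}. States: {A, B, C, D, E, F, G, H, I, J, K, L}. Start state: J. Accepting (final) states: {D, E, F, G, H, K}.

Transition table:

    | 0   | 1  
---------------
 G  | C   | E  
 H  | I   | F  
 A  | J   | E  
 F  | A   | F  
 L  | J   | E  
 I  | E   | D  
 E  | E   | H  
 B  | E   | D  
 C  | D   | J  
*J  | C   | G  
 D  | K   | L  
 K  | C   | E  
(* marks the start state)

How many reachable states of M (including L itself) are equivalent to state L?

2

First remove the unreachable states {B}; 11 states remain.
P0 = {D,E,F,G,H,K} | {A,C,I,J,L}.
Refine {D,E,F,G,H,K} on symbol 0: members go to different blocks, giving {F,G,H,K} and {D,E}.
Split {F,G,H,K} by δ(·,1) → {F,H} and {G,K}.
Split {A,C,I,J,L} by δ(·,0) → {A,J,L} and {C,I}.
Refine {F,H} on symbol 0: members go to different blocks, giving {F} and {H}.
Refine {A,J,L} on symbol 0: members go to different blocks, giving {A,L} and {J}.
Split {D,E} by δ(·,0) → {D} and {E}.
Refine {C,I} on symbol 0: members go to different blocks, giving {C} and {I}.
Stable partition: {F} | {A,L} | {D} | {G,K} | {C} | {H} | {J} | {E} | {I} — 9 equivalence classes.
State L belongs to the block {A,L}, which has 2 states.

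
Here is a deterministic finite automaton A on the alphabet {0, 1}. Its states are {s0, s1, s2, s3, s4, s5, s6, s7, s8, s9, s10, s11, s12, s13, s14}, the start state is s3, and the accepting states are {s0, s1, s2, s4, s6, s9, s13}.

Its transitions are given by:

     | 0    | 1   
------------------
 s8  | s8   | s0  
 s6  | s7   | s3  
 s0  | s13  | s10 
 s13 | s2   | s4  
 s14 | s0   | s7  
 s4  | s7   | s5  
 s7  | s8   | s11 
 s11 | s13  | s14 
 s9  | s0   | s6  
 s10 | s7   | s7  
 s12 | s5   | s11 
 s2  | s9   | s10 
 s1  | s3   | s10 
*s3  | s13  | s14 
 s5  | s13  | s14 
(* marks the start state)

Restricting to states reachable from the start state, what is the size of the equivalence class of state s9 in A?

Reachable states from the start: {s0,s2,s3,s4,s5,s6,s7,s8,s9,s10,s11,s13,s14}. Unreachable: {s1,s12} — drop them.
Initial partition by acceptance: {s0,s2,s4,s6,s9,s13} | {s3,s5,s7,s8,s10,s11,s14}.
On input 0, block {s0,s2,s4,s6,s9,s13} splits into {s0,s2,s9,s13} and {s4,s6}.
Split {s0,s2,s9,s13} by δ(·,1) → {s0,s2} and {s9,s13}.
On input 0, block {s3,s5,s7,s8,s10,s11,s14} splits into {s3,s5,s11} and {s7,s8,s10} and {s14}.
Refine {s7,s8,s10} on symbol 1: members go to different blocks, giving {s7} and {s8} and {s10}.
No further refinement is possible. Final partition (8 blocks): {s0,s2} | {s3,s5,s11} | {s4,s6} | {s9,s13} | {s7} | {s14} | {s8} | {s10}.
The equivalence class containing s9 is {s9,s13}, of size 2.

2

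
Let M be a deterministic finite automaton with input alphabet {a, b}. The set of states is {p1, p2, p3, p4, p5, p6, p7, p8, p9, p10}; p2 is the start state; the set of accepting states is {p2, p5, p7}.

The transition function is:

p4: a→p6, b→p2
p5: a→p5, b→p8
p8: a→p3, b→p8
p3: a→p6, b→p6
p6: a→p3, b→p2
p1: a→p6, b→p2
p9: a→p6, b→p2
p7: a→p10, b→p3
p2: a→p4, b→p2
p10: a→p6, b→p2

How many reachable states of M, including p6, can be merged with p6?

First remove the unreachable states {p1,p5,p7,p8,p9,p10}; 4 states remain.
P0 = {p2} | {p3,p4,p6}.
Split {p3,p4,p6} by δ(·,b) → {p4,p6} and {p3}.
Split {p4,p6} by δ(·,a) → {p4} and {p6}.
Stable partition: {p2} | {p4} | {p3} | {p6} — 4 equivalence classes.
State p6 belongs to the block {p6}, which has 1 states.

1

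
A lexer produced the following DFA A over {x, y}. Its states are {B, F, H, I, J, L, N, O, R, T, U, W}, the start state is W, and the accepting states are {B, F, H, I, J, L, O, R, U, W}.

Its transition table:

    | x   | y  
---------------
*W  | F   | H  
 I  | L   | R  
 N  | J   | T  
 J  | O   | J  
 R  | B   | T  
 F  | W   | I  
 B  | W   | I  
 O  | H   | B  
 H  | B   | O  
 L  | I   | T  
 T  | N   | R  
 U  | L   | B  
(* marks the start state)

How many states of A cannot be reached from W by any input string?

1

BFS from W reaches {B, F, H, I, J, L, N, O, R, T, W}; the 1 state(s) U are never visited.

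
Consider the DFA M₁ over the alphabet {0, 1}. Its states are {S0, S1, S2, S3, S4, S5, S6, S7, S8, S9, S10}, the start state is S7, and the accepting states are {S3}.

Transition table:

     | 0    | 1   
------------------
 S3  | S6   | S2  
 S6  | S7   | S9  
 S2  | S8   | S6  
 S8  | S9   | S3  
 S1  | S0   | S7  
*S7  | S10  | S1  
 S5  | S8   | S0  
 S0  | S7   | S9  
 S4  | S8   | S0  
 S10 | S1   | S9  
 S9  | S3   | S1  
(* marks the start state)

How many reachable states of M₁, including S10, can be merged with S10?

States {S4,S5} cannot be reached from the start state, so discard them.
P0 = {S3} | {S0,S1,S2,S6,S7,S8,S9,S10}.
Refine {S0,S1,S2,S6,S7,S8,S9,S10} on symbol 0: members go to different blocks, giving {S0,S1,S2,S6,S7,S8,S10} and {S9}.
On input 0, block {S0,S1,S2,S6,S7,S8,S10} splits into {S0,S1,S2,S6,S7,S10} and {S8}.
On input 0, block {S0,S1,S2,S6,S7,S10} splits into {S0,S1,S6,S7,S10} and {S2}.
Split {S0,S1,S6,S7,S10} by δ(·,1) → {S0,S6,S10} and {S1,S7}.
No further refinement is possible. Final partition (6 blocks): {S3} | {S0,S6,S10} | {S9} | {S8} | {S2} | {S1,S7}.
The equivalence class containing S10 is {S0,S6,S10}, of size 3.

3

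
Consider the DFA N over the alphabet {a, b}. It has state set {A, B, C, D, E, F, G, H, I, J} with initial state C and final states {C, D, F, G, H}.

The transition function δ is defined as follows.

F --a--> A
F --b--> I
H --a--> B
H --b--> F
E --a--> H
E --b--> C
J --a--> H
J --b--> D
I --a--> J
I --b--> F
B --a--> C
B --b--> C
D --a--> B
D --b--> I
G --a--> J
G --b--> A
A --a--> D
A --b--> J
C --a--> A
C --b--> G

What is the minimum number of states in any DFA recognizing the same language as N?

First remove the unreachable states {E}; 9 states remain.
Start with accepting vs non-accepting: {C,D,F,G,H} | {A,B,I,J}.
Refine {C,D,F,G,H} on symbol b: members go to different blocks, giving {D,F,G} and {C,H}.
On input a, block {A,B,I,J} splits into {B,J} and {A} and {I}.
Split {D,F,G} by δ(·,a) → {D,G} and {F}.
Split {D,G} by δ(·,b) → {D} and {G}.
On input b, block {B,J} splits into {B} and {J}.
Refine {C,H} on symbol a: members go to different blocks, giving {C} and {H}.
Stable partition: {D} | {B} | {C} | {A} | {I} | {F} | {G} | {J} | {H} — 9 equivalence classes.

9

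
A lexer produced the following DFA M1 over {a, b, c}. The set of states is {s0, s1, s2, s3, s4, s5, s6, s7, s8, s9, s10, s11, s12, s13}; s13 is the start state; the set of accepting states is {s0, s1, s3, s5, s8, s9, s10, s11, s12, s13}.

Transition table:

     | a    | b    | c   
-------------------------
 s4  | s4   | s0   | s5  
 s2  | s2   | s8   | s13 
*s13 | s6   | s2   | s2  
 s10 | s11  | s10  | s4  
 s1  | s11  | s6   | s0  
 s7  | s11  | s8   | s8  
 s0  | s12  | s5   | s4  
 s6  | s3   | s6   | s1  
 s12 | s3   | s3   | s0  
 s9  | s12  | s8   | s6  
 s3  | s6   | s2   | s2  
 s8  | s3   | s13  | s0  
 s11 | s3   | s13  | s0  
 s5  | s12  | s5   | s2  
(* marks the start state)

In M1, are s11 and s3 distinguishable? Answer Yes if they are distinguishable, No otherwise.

Yes

States {s7,s9,s10} cannot be reached from the start state, so discard them.
P0 = {s0,s1,s3,s5,s8,s11,s12,s13} | {s2,s4,s6}.
Split {s0,s1,s3,s5,s8,s11,s12,s13} by δ(·,a) → {s0,s1,s5,s8,s11,s12} and {s3,s13}.
Refine {s0,s1,s5,s8,s11,s12} on symbol a: members go to different blocks, giving {s0,s1,s5} and {s8,s11,s12}.
On input b, block {s0,s1,s5} splits into {s0,s5} and {s1}.
Refine {s2,s4,s6} on symbol a: members go to different blocks, giving {s2,s4} and {s6}.
Refine {s2,s4} on symbol b: members go to different blocks, giving {s2} and {s4}.
Refine {s0,s5} on symbol c: members go to different blocks, giving {s0} and {s5}.
No further refinement is possible. Final partition (8 blocks): {s0} | {s2} | {s3,s13} | {s8,s11,s12} | {s1} | {s6} | {s4} | {s5}.
s11 and s3 end up in different blocks, so they are distinguishable. For instance, the string 'a' is accepted from only s11.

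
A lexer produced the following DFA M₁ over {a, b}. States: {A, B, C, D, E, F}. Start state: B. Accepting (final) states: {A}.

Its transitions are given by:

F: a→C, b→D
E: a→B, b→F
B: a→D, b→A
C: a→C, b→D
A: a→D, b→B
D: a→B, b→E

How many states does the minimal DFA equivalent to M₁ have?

5

Every state is reachable, so we keep all 6.
Initial partition by acceptance: {A} | {B,C,D,E,F}.
On input b, block {B,C,D,E,F} splits into {C,D,E,F} and {B}.
Refine {C,D,E,F} on symbol a: members go to different blocks, giving {C,F} and {D,E}.
On input b, block {D,E} splits into {D} and {E}.
The partition is now stable with 5 blocks: {A} | {C,F} | {B} | {D} | {E}.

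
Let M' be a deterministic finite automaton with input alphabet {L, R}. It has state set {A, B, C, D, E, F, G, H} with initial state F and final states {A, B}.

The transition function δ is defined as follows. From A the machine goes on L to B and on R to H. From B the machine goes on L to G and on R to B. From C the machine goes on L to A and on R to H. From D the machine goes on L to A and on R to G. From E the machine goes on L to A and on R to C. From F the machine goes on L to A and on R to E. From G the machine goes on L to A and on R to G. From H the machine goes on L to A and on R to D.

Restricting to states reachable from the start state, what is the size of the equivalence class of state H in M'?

All states are reachable from the start state.
Start with accepting vs non-accepting: {A,B} | {C,D,E,F,G,H}.
On input L, block {A,B} splits into {A} and {B}.
No further refinement is possible. Final partition (3 blocks): {A} | {C,D,E,F,G,H} | {B}.
State H belongs to the block {C,D,E,F,G,H}, which has 6 states.

6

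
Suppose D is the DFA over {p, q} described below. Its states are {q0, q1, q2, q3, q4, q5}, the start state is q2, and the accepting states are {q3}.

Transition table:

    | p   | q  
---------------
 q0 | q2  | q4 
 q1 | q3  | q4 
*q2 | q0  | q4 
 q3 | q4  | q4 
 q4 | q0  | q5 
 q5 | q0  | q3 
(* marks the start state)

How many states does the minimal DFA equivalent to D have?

Reachable states from the start: {q0,q2,q3,q4,q5}. Unreachable: {q1} — drop them.
P0 = {q3} | {q0,q2,q4,q5}.
On input q, block {q0,q2,q4,q5} splits into {q0,q2,q4} and {q5}.
On input q, block {q0,q2,q4} splits into {q0,q2} and {q4}.
The partition is now stable with 4 blocks: {q3} | {q0,q2} | {q5} | {q4}.

4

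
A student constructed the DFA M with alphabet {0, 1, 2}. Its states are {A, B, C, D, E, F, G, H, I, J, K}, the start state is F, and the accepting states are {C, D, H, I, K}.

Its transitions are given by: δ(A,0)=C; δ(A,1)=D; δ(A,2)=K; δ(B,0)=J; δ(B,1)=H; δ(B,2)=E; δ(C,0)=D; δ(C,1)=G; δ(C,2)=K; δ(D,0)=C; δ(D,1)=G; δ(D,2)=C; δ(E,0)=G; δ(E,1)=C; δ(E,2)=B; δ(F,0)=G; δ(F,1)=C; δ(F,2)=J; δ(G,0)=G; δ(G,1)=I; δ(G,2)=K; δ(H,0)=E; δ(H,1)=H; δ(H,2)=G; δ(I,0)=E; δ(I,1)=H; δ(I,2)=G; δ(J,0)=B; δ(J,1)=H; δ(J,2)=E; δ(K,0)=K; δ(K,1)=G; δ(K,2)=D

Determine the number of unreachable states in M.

1

BFS from F reaches {B, C, D, E, F, G, H, I, J, K}; the 1 state(s) A are never visited.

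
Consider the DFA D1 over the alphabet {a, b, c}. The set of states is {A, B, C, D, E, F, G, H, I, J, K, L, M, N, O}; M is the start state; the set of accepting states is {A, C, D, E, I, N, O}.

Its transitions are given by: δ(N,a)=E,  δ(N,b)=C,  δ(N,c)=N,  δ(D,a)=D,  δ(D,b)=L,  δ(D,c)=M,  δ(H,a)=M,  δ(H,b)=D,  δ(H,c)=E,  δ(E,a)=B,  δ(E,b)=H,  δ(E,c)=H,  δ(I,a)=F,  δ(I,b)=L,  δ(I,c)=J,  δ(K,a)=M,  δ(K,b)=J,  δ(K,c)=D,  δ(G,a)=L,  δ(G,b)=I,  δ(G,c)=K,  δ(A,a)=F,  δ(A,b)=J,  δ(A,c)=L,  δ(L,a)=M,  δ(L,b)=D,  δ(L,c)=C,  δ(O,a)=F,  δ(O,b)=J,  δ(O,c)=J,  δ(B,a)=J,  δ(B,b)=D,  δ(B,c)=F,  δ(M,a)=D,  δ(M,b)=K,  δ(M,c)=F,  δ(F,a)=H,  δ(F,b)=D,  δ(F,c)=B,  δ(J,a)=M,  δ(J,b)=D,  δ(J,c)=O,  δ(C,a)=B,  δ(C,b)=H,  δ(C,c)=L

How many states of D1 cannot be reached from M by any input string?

No path from M leads to A, G, I, N; the other 11 states are all reachable.

4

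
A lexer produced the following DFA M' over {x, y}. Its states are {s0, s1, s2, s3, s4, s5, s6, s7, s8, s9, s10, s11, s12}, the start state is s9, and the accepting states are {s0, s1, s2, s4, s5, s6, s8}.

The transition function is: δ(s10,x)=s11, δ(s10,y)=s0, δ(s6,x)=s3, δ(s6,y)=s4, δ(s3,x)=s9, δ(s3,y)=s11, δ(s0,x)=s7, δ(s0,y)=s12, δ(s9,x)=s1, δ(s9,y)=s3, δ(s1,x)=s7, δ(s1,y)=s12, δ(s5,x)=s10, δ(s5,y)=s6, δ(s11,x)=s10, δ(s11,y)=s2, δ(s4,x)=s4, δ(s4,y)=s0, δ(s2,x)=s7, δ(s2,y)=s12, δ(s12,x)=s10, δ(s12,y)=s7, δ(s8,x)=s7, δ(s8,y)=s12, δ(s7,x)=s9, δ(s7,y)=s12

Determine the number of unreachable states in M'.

No path from s9 leads to s4, s5, s6, s8; the other 9 states are all reachable.

4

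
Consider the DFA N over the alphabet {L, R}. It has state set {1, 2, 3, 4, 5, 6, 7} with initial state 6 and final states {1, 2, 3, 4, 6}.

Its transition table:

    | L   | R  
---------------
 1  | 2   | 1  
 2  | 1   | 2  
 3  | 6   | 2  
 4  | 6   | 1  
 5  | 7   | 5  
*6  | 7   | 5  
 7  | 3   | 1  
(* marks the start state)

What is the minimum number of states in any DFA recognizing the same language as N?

States {4} cannot be reached from the start state, so discard them.
Start with accepting vs non-accepting: {1,2,3,6} | {5,7}.
Refine {1,2,3,6} on symbol L: members go to different blocks, giving {1,2,3} and {6}.
Split {1,2,3} by δ(·,L) → {1,2} and {3}.
Split {5,7} by δ(·,L) → {5} and {7}.
No further refinement is possible. Final partition (5 blocks): {1,2} | {5} | {6} | {3} | {7}.

5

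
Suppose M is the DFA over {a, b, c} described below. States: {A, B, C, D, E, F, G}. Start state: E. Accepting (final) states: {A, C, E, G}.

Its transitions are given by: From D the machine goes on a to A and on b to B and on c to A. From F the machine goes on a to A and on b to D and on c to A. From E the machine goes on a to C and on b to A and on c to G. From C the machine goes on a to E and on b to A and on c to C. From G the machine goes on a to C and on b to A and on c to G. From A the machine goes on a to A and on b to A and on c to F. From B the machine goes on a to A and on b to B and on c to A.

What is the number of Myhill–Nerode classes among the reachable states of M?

3

Start with accepting vs non-accepting: {A,C,E,G} | {B,D,F}.
On input c, block {A,C,E,G} splits into {C,E,G} and {A}.
The partition is now stable with 3 blocks: {C,E,G} | {B,D,F} | {A}.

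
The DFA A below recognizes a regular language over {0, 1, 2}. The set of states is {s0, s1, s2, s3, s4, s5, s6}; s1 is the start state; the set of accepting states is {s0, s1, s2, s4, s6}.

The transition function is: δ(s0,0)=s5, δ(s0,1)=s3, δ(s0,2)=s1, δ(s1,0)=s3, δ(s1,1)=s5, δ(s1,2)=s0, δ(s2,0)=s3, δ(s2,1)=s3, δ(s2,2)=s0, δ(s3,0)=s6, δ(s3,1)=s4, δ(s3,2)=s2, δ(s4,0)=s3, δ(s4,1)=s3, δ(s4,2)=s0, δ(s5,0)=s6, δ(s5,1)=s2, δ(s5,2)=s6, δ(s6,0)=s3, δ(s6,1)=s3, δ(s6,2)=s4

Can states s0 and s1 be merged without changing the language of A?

P0 = {s0,s1,s2,s4,s6} | {s3,s5}.
Stable partition: {s0,s1,s2,s4,s6} | {s3,s5} — 2 equivalence classes.
s0 and s1 lie in the same block of the stable partition, so they are equivalent — no string distinguishes them.

Yes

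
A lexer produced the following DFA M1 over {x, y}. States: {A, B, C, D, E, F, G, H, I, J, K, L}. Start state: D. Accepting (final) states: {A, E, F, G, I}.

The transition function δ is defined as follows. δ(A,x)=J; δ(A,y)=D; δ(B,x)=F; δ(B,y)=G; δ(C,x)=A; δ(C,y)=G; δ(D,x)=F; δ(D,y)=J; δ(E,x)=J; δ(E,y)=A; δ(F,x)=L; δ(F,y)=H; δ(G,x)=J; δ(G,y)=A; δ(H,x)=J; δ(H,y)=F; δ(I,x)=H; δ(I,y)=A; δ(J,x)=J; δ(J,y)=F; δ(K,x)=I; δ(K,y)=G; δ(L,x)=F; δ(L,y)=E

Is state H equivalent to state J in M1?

Yes

Reachable states from the start: {A,D,E,F,H,J,L}. Unreachable: {B,C,G,I,K} — drop them.
P0 = {A,E,F} | {D,H,J,L}.
On input y, block {A,E,F} splits into {A,F} and {E}.
On input x, block {D,H,J,L} splits into {D,L} and {H,J}.
Split {A,F} by δ(·,x) → {A} and {F}.
On input y, block {D,L} splits into {D} and {L}.
No further refinement is possible. Final partition (6 blocks): {A} | {D} | {E} | {H,J} | {F} | {L}.
H and J lie in the same block of the stable partition, so they are equivalent — no string distinguishes them.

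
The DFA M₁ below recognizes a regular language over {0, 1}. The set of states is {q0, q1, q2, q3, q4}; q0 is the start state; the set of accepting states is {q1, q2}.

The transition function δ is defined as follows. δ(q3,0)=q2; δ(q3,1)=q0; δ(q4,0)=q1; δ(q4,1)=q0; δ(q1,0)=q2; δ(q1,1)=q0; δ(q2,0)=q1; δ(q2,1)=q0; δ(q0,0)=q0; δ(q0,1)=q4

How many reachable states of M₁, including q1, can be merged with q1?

Reachable states from the start: {q0,q1,q2,q4}. Unreachable: {q3} — drop them.
Start with accepting vs non-accepting: {q1,q2} | {q0,q4}.
Split {q0,q4} by δ(·,0) → {q0} and {q4}.
No further refinement is possible. Final partition (3 blocks): {q1,q2} | {q0} | {q4}.
The equivalence class containing q1 is {q1,q2}, of size 2.

2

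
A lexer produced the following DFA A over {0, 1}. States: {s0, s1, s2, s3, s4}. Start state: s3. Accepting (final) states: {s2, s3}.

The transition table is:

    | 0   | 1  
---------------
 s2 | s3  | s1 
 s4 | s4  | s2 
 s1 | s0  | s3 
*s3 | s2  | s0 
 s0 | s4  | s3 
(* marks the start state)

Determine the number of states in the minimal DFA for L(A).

P0 = {s2,s3} | {s0,s1,s4}.
Stable partition: {s2,s3} | {s0,s1,s4} — 2 equivalence classes.

2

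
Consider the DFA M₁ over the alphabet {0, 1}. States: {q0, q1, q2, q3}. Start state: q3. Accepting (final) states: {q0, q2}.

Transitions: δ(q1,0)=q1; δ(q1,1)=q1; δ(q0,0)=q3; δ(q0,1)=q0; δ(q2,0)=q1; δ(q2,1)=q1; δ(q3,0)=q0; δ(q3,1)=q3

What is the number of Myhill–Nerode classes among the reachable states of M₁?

First remove the unreachable states {q1,q2}; 2 states remain.
P0 = {q0} | {q3}.
No further refinement is possible. Final partition (2 blocks): {q0} | {q3}.

2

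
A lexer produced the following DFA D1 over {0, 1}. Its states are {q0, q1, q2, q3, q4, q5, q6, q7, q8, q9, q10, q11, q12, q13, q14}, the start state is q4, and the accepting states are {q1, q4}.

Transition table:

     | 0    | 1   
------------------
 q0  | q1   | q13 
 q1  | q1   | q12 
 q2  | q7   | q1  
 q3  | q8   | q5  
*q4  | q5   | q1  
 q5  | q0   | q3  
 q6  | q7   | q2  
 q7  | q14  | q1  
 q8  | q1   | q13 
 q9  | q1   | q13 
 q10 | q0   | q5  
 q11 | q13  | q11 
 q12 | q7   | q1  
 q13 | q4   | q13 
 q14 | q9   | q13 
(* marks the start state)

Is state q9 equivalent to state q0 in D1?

Reachable states from the start: {q0,q1,q3,q4,q5,q7,q8,q9,q12,q13,q14}. Unreachable: {q2,q6,q10,q11} — drop them.
Initial partition by acceptance: {q1,q4} | {q0,q3,q5,q7,q8,q9,q12,q13,q14}.
On input 0, block {q1,q4} splits into {q1} and {q4}.
Split {q0,q3,q5,q7,q8,q9,q12,q13,q14} by δ(·,0) → {q3,q5,q7,q12,q14} and {q0,q8,q9} and {q13}.
Split {q3,q5,q7,q12,q14} by δ(·,0) → {q3,q5,q14} and {q7,q12}.
Split {q3,q5,q14} by δ(·,1) → {q3,q5} and {q14}.
Refine {q7,q12} on symbol 0: members go to different blocks, giving {q7} and {q12}.
No further refinement is possible. Final partition (8 blocks): {q1} | {q3,q5} | {q4} | {q0,q8,q9} | {q13} | {q7} | {q14} | {q12}.
q9 and q0 lie in the same block of the stable partition, so they are equivalent — no string distinguishes them.

Yes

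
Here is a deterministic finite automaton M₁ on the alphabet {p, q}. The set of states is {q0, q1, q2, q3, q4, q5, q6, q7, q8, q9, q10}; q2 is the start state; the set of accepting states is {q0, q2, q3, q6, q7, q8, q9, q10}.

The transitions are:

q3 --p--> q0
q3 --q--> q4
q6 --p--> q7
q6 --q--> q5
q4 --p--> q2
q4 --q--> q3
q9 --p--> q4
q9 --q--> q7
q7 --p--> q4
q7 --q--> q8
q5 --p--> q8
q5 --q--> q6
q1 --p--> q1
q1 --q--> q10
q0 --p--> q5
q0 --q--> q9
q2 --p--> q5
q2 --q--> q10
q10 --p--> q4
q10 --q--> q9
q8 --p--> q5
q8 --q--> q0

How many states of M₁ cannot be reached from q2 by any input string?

1

Starting at q2 and following transitions, the reachable set is {q0, q2, q3, q4, q5, q6, q7, q8, q9, q10}. That leaves q1 unreachable — 1 in total.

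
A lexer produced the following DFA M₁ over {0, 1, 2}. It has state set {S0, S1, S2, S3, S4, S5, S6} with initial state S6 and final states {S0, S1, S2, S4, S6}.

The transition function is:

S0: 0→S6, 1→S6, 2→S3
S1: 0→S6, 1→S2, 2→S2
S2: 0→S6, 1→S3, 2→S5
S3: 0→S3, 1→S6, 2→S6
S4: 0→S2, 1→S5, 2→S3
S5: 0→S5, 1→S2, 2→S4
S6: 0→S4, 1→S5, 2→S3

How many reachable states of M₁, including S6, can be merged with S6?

3

Reachable states from the start: {S2,S3,S4,S5,S6}. Unreachable: {S0,S1} — drop them.
Start with accepting vs non-accepting: {S2,S4,S6} | {S3,S5}.
Stable partition: {S2,S4,S6} | {S3,S5} — 2 equivalence classes.
The equivalence class containing S6 is {S2,S4,S6}, of size 3.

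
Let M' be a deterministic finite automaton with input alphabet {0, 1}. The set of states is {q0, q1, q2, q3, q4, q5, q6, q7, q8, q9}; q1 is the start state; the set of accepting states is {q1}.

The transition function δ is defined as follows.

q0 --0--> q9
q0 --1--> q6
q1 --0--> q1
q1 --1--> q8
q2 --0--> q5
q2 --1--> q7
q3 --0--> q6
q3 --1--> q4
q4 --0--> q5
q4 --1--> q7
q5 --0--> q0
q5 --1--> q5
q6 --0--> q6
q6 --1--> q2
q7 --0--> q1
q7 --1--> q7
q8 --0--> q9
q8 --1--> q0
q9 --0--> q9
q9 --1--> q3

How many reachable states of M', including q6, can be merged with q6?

P0 = {q1} | {q0,q2,q3,q4,q5,q6,q7,q8,q9}.
On input 0, block {q0,q2,q3,q4,q5,q6,q7,q8,q9} splits into {q0,q2,q3,q4,q5,q6,q8,q9} and {q7}.
Split {q0,q2,q3,q4,q5,q6,q8,q9} by δ(·,1) → {q0,q3,q5,q6,q8,q9} and {q2,q4}.
Refine {q0,q3,q5,q6,q8,q9} on symbol 1: members go to different blocks, giving {q0,q5,q8,q9} and {q3,q6}.
On input 1, block {q0,q5,q8,q9} splits into {q0,q9} and {q5,q8}.
On input 1, block {q5,q8} splits into {q5} and {q8}.
Stable partition: {q1} | {q0,q9} | {q7} | {q2,q4} | {q3,q6} | {q5} | {q8} — 7 equivalence classes.
State q6 belongs to the block {q3,q6}, which has 2 states.

2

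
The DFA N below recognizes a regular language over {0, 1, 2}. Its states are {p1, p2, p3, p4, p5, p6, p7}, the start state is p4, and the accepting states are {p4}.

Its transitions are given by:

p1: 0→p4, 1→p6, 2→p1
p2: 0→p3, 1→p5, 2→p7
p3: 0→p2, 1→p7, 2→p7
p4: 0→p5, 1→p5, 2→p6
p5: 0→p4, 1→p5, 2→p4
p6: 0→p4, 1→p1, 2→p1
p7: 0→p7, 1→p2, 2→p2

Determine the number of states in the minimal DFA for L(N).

3

Reachable states from the start: {p1,p4,p5,p6}. Unreachable: {p2,p3,p7} — drop them.
Start with accepting vs non-accepting: {p4} | {p1,p5,p6}.
On input 2, block {p1,p5,p6} splits into {p1,p6} and {p5}.
The partition is now stable with 3 blocks: {p4} | {p1,p6} | {p5}.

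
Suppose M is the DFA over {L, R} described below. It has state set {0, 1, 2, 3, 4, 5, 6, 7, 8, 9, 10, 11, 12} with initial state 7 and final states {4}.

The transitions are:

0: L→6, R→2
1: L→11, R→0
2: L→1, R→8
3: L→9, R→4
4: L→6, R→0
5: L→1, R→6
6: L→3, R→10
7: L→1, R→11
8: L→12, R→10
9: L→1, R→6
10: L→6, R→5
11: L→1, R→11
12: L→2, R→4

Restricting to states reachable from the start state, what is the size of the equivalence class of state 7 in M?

All states are reachable from the start state.
Start with accepting vs non-accepting: {4} | {0,1,2,3,5,6,7,8,9,10,11,12}.
Split {0,1,2,3,5,6,7,8,9,10,11,12} by δ(·,R) → {0,1,2,5,6,7,8,9,10,11} and {3,12}.
Split {0,1,2,5,6,7,8,9,10,11} by δ(·,L) → {0,1,2,5,7,9,10,11} and {6,8}.
Split {0,1,2,5,7,9,10,11} by δ(·,L) → {1,2,5,7,9,11} and {0,10}.
Split {1,2,5,7,9,11} by δ(·,R) → {2,5,9} and {7,11} and {1}.
Stable partition: {4} | {2,5,9} | {3,12} | {6,8} | {0,10} | {7,11} | {1} — 7 equivalence classes.
State 7 belongs to the block {7,11}, which has 2 states.

2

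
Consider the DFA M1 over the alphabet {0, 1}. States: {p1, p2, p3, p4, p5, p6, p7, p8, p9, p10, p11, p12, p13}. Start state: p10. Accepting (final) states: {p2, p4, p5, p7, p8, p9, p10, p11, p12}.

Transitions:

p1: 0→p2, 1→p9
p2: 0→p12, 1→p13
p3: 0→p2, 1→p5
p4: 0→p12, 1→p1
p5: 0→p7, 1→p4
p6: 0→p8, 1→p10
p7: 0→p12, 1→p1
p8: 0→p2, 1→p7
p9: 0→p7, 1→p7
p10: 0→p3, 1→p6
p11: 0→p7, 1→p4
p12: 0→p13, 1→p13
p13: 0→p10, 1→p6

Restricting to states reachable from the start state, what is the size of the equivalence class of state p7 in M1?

States {p11} cannot be reached from the start state, so discard them.
Start with accepting vs non-accepting: {p2,p4,p5,p7,p8,p9,p10,p12} | {p1,p3,p6,p13}.
Refine {p2,p4,p5,p7,p8,p9,p10,p12} on symbol 0: members go to different blocks, giving {p2,p4,p5,p7,p8,p9} and {p10,p12}.
On input 0, block {p2,p4,p5,p7,p8,p9} splits into {p2,p4,p7} and {p5,p8,p9}.
Split {p1,p3,p6,p13} by δ(·,0) → {p1,p3} and {p6} and {p13}.
Refine {p2,p4,p7} on symbol 1: members go to different blocks, giving {p4,p7} and {p2}.
Refine {p10,p12} on symbol 0: members go to different blocks, giving {p10} and {p12}.
Refine {p5,p8,p9} on symbol 0: members go to different blocks, giving {p5,p9} and {p8}.
No further refinement is possible. Final partition (9 blocks): {p4,p7} | {p1,p3} | {p10} | {p5,p9} | {p6} | {p13} | {p2} | {p12} | {p8}.
State p7 belongs to the block {p4,p7}, which has 2 states.

2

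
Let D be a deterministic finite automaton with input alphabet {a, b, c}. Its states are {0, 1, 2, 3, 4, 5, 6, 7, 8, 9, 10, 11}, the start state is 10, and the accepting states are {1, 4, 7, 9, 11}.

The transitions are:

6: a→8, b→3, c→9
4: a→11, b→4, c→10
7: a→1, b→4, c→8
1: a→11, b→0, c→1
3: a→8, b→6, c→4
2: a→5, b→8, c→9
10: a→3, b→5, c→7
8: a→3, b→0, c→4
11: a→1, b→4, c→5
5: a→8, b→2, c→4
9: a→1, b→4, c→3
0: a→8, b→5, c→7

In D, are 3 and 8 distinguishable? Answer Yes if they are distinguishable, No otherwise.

No

All states are reachable from the start state.
P0 = {1,4,7,9,11} | {0,2,3,5,6,8,10}.
Refine {1,4,7,9,11} on symbol b: members go to different blocks, giving {4,7,9,11} and {1}.
Refine {4,7,9,11} on symbol a: members go to different blocks, giving {7,9,11} and {4}.
On input c, block {0,2,3,5,6,8,10} splits into {0,2,6,10} and {3,5,8}.
The partition is now stable with 5 blocks: {7,9,11} | {0,2,6,10} | {1} | {4} | {3,5,8}.
3 and 8 lie in the same block of the stable partition, so they are equivalent — no string distinguishes them.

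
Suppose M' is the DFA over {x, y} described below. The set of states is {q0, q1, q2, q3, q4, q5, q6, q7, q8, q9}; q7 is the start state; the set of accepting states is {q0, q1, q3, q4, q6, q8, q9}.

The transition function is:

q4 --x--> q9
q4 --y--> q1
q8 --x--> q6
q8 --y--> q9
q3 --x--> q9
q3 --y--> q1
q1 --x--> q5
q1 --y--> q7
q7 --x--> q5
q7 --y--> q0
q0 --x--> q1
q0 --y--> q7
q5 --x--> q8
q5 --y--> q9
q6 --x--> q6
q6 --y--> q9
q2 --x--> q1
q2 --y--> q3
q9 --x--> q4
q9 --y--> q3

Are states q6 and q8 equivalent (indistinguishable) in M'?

States {q2} cannot be reached from the start state, so discard them.
Start with accepting vs non-accepting: {q0,q1,q3,q4,q6,q8,q9} | {q5,q7}.
Split {q0,q1,q3,q4,q6,q8,q9} by δ(·,x) → {q0,q3,q4,q6,q8,q9} and {q1}.
Refine {q0,q3,q4,q6,q8,q9} on symbol x: members go to different blocks, giving {q3,q4,q6,q8,q9} and {q0}.
On input y, block {q3,q4,q6,q8,q9} splits into {q6,q8,q9} and {q3,q4}.
Split {q6,q8,q9} by δ(·,x) → {q6,q8} and {q9}.
Split {q5,q7} by δ(·,x) → {q5} and {q7}.
Stable partition: {q6,q8} | {q5} | {q1} | {q0} | {q3,q4} | {q9} | {q7} — 7 equivalence classes.
q6 and q8 lie in the same block of the stable partition, so they are equivalent — no string distinguishes them.

Yes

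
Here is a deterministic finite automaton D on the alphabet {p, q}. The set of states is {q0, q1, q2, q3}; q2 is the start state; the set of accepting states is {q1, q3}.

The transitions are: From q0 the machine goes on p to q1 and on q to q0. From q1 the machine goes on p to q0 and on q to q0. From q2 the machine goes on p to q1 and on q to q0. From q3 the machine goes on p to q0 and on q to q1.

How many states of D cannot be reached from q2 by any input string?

BFS from q2 reaches {q0, q1, q2}; the 1 state(s) q3 are never visited.

1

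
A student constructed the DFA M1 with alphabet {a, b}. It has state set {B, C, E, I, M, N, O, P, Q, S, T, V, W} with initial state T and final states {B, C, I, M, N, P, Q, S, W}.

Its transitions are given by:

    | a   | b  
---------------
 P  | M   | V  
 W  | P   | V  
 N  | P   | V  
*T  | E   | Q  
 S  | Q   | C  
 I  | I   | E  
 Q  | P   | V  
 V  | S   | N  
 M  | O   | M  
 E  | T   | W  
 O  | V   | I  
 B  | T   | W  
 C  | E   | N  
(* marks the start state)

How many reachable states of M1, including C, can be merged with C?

States {B} cannot be reached from the start state, so discard them.
P0 = {C,I,M,N,P,Q,S,W} | {E,O,T,V}.
Split {C,I,M,N,P,Q,S,W} by δ(·,a) → {I,N,P,Q,S,W} and {C,M}.
Split {I,N,P,Q,S,W} by δ(·,a) → {I,N,Q,S,W} and {P}.
Split {I,N,Q,S,W} by δ(·,a) → {N,Q,W} and {I,S}.
Refine {E,O,T,V} on symbol a: members go to different blocks, giving {E,O,T} and {V}.
Split {E,O,T} by δ(·,a) → {E,T} and {O}.
Split {C,M} by δ(·,a) → {M} and {C}.
Split {I,S} by δ(·,a) → {S} and {I}.
No further refinement is possible. Final partition (9 blocks): {N,Q,W} | {E,T} | {M} | {P} | {S} | {V} | {O} | {C} | {I}.
State C belongs to the block {C}, which has 1 states.

1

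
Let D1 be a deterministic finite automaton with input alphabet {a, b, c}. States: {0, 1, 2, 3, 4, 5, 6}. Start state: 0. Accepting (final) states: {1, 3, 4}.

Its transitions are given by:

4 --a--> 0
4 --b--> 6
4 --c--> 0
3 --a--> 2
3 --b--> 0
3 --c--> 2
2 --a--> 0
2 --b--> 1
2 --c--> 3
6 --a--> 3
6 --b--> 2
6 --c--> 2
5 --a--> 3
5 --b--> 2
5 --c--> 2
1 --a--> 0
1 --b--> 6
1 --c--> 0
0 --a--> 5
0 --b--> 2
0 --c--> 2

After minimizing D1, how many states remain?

5

States {4} cannot be reached from the start state, so discard them.
P0 = {1,3} | {0,2,5,6}.
Split {0,2,5,6} by δ(·,a) → {0,2} and {5,6}.
Split {1,3} by δ(·,b) → {1} and {3}.
On input a, block {0,2} splits into {0} and {2}.
Stable partition: {1} | {0} | {5,6} | {3} | {2} — 5 equivalence classes.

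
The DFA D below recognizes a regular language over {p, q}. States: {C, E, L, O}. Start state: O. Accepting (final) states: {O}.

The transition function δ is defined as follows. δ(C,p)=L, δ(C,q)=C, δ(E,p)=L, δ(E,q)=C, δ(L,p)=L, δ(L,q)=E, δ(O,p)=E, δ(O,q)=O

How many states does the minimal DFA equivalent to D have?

2

Every state is reachable, so we keep all 4.
Initial partition by acceptance: {O} | {C,E,L}.
Stable partition: {O} | {C,E,L} — 2 equivalence classes.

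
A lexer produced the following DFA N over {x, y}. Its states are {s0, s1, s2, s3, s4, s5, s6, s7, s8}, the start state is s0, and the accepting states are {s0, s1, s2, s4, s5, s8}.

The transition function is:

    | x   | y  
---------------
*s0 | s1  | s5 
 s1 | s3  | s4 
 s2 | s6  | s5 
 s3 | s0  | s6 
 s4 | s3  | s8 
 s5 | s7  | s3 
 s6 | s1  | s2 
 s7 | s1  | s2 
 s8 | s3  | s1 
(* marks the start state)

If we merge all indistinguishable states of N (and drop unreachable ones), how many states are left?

All states are reachable from the start state.
Initial partition by acceptance: {s0,s1,s2,s4,s5,s8} | {s3,s6,s7}.
On input x, block {s0,s1,s2,s4,s5,s8} splits into {s1,s2,s4,s5,s8} and {s0}.
Split {s1,s2,s4,s5,s8} by δ(·,y) → {s1,s2,s4,s8} and {s5}.
Split {s1,s2,s4,s8} by δ(·,y) → {s1,s4,s8} and {s2}.
On input x, block {s3,s6,s7} splits into {s6,s7} and {s3}.
The partition is now stable with 6 blocks: {s1,s4,s8} | {s6,s7} | {s0} | {s5} | {s2} | {s3}.

6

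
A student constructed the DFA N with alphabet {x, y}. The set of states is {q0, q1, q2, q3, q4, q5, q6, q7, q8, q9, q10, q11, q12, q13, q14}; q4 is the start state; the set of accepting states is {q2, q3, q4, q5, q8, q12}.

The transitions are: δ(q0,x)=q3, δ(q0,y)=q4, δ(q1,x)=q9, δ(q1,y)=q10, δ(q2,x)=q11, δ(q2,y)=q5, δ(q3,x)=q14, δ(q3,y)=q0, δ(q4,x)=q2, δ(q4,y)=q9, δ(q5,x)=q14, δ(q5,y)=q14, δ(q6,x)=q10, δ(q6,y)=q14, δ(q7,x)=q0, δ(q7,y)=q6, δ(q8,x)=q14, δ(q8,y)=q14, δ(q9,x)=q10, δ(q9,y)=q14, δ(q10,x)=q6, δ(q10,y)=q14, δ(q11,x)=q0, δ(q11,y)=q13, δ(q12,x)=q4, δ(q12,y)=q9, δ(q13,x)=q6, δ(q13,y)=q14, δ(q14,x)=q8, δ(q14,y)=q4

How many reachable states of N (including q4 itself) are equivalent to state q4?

1

Reachable states from the start: {q0,q2,q3,q4,q5,q6,q8,q9,q10,q11,q13,q14}. Unreachable: {q1,q7,q12} — drop them.
Start with accepting vs non-accepting: {q2,q3,q4,q5,q8} | {q0,q6,q9,q10,q11,q13,q14}.
On input x, block {q2,q3,q4,q5,q8} splits into {q2,q3,q5,q8} and {q4}.
Refine {q2,q3,q5,q8} on symbol y: members go to different blocks, giving {q3,q5,q8} and {q2}.
On input x, block {q0,q6,q9,q10,q11,q13,q14} splits into {q6,q9,q10,q11,q13} and {q0,q14}.
Split {q6,q9,q10,q11,q13} by δ(·,x) → {q6,q9,q10,q13} and {q11}.
No further refinement is possible. Final partition (6 blocks): {q3,q5,q8} | {q6,q9,q10,q13} | {q4} | {q2} | {q0,q14} | {q11}.
The equivalence class containing q4 is {q4}, of size 1.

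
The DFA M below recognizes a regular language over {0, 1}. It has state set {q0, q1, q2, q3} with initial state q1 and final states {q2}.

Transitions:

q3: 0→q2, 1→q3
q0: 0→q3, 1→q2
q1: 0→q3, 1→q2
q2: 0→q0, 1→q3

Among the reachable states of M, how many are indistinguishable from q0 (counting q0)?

P0 = {q2} | {q0,q1,q3}.
On input 0, block {q0,q1,q3} splits into {q0,q1} and {q3}.
No further refinement is possible. Final partition (3 blocks): {q2} | {q0,q1} | {q3}.
State q0 belongs to the block {q0,q1}, which has 2 states.

2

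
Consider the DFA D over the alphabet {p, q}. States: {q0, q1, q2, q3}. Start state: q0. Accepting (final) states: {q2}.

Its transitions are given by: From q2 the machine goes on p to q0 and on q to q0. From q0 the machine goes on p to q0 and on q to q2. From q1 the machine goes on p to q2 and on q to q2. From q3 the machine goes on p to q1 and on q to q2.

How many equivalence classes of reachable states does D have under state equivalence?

Reachable states from the start: {q0,q2}. Unreachable: {q1,q3} — drop them.
Start with accepting vs non-accepting: {q2} | {q0}.
Stable partition: {q2} | {q0} — 2 equivalence classes.

2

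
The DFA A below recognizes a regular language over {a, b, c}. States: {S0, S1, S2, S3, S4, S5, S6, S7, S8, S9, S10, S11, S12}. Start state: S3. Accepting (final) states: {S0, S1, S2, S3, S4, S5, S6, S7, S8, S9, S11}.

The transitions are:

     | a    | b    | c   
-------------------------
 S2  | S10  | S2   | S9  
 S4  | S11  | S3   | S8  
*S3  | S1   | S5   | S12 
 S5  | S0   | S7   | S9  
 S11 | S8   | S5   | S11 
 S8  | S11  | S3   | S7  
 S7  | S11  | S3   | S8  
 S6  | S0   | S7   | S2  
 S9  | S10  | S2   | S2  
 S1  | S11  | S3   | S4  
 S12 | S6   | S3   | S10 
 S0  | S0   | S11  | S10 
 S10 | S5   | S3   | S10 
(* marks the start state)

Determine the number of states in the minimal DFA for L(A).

7

All states are reachable from the start state.
Initial partition by acceptance: {S0,S1,S2,S3,S4,S5,S6,S7,S8,S9,S11} | {S10,S12}.
On input a, block {S0,S1,S2,S3,S4,S5,S6,S7,S8,S9,S11} splits into {S0,S1,S3,S4,S5,S6,S7,S8,S11} and {S2,S9}.
On input c, block {S0,S1,S3,S4,S5,S6,S7,S8,S11} splits into {S1,S4,S7,S8,S11} and {S0,S3} and {S5,S6}.
Refine {S1,S4,S7,S8,S11} on symbol b: members go to different blocks, giving {S1,S4,S7,S8} and {S11}.
On input a, block {S0,S3} splits into {S0} and {S3}.
Stable partition: {S1,S4,S7,S8} | {S10,S12} | {S2,S9} | {S0} | {S5,S6} | {S11} | {S3} — 7 equivalence classes.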